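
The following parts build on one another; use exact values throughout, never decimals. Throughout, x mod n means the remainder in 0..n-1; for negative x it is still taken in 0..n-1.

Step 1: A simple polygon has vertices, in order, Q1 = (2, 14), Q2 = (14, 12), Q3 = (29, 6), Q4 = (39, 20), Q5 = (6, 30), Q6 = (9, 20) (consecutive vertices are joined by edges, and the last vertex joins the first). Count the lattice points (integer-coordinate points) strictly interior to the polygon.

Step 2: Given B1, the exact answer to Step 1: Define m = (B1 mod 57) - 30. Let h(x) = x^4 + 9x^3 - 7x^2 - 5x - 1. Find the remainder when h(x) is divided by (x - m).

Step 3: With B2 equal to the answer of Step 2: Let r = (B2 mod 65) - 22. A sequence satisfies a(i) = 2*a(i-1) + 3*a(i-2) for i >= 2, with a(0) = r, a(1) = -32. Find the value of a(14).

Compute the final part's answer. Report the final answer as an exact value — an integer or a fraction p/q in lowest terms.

-5978683

Step 1: cross terms: (2*12 - 14*14)=-172, (14*6 - 29*12)=-264, (29*20 - 39*6)=346, (39*30 - 6*20)=1050, (6*20 - 9*30)=-150, (9*14 - 2*20)=86; twice the area = |896| = 896; area = 448; boundary points = 2 + 3 + 2 + 1 + 1 + 1 = 10; strictly interior points = area - boundary/2 + 1 = 444; answer 444
Step 2: B1 = 444; m = 15; remainder = value at the root: 1*(15)^4 + 9*(15)^3 - 7*(15)^2 - 5*(15)^1 - 1 = (50625) + (30375) + (-1575) + (-75) + (-1) = 79349; answer 79349
Step 3: B2 = 79349; r = 27; a(2) = 2*(-32) + 3*(27) = 17; iterating: a(2)=17, a(3)=-62, a(4)=-73, a(5)=-332, a(6)=-883, a(7)=-2762, a(8)=-8173, a(9)=-24632, a(10)=-73783, a(11)=-221462, a(12)=-664273, a(13)=-1992932, a(14)=-5978683; answer -5978683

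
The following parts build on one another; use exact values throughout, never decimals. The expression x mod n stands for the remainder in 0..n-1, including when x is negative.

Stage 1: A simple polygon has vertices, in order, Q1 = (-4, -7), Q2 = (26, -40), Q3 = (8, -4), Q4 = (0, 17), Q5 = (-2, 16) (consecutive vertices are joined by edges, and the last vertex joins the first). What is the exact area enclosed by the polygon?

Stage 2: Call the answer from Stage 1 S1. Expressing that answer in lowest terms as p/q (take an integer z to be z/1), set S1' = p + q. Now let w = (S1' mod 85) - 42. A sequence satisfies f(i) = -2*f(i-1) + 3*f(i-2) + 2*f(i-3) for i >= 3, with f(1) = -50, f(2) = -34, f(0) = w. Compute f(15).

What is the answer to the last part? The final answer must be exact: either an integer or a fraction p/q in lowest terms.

5170426

Stage 1: cross terms: (-4*-40 - 26*-7)=342, (26*-4 - 8*-40)=216, (8*17 - 0*-4)=136, (0*16 - -2*17)=34, (-2*-7 - -4*16)=78; twice the area = |806| = 806; area = 403; answer 403
Stage 2: S1 = 403; threaded value p + q = 404; w = 22; f(3) = -2*(-34) + 3*(-50) + 2*(22) = -38; iterating: f(3)=-38, f(4)=-126, f(5)=70, f(6)=-594, f(7)=1146, f(8)=-3934, f(9)=10118, f(10)=-29746, f(11)=81978, f(12)=-232958, f(13)=652358, f(14)=-1839634, f(15)=5170426; answer 5170426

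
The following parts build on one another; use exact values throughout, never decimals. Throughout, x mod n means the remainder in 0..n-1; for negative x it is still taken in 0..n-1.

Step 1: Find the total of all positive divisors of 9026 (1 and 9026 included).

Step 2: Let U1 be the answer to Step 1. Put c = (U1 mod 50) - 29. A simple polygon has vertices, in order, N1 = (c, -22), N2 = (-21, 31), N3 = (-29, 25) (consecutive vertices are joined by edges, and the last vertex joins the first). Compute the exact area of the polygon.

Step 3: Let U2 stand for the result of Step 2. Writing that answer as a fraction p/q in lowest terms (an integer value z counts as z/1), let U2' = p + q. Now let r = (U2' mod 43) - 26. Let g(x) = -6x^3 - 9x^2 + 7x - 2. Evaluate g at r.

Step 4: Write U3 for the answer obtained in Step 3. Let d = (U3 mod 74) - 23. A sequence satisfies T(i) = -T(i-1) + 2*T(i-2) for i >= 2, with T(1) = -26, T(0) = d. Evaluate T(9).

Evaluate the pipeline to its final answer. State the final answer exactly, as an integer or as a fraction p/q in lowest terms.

Step 1: 9026 = 2 * 4513; sigma = (1 + 2) * (1 + 4513) = 3 * 4514 = 13542; answer 13542
Step 2: U1 = 13542; c = 13; cross terms: (13*31 - -21*-22)=-59, (-21*25 - -29*31)=374, (-29*-22 - 13*25)=313; twice the area = |628| = 628; area = 314; answer 314
Step 3: U2 = 314; threaded value p + q = 315; r = -12; -6*(-12)^3 - 9*(-12)^2 + 7*(-12)^1 - 2 = (10368) + (-1296) + (-84) + (-2) = 8986; answer 8986
Step 4: U3 = 8986; d = 9; T(2) = -1*(-26) + 2*(9) = 44; iterating: T(2)=44, T(3)=-96, T(4)=184, T(5)=-376, T(6)=744, T(7)=-1496, T(8)=2984, T(9)=-5976; answer -5976

-5976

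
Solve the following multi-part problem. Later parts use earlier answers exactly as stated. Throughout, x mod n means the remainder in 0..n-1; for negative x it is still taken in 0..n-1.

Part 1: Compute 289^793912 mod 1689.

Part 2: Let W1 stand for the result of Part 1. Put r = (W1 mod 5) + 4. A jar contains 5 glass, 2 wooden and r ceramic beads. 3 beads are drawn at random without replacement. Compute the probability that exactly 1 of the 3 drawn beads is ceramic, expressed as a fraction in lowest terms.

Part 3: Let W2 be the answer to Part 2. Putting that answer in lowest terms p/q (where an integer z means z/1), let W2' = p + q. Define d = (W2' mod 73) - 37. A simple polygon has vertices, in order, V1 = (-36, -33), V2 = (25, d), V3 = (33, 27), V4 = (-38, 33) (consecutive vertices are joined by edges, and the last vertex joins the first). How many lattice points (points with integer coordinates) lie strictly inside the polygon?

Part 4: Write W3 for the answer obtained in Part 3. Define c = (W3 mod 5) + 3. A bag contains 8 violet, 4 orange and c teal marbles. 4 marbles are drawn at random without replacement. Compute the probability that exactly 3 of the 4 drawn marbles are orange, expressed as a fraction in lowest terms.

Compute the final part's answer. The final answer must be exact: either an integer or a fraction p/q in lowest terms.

44/1365

Part 1: squarings mod 1689: 289^1=289, 289^2=760, 289^4=1651, 289^8=1444, 289^16=910, 289^32=490, 289^64=262, 289^128=1084, 289^256=1201, 289^512=1684, 289^1024=25, 289^2048=625, 289^4096=466, 289^8192=964, 289^16384=346, 289^32768=1486, 289^65536=673, 289^131072=277, 289^262144=724, 289^524288=586; 289^793912 = 289^8 * 289^16 * 289^32 * 289^256 * 289^1024 * 289^2048 * 289^4096 * 289^262144 * 289^524288 = 343 (mod 1689); answer 343
Part 2: W1 = 343; r = 7; total draws C(14,3) = 364; favorable C(7,1)*C(7,2) = 147; P = 21/52; answer 21/52
Part 3: W2 = 21/52; threaded value p + q = 73; d = -37; cross terms: (-36*-37 - 25*-33)=2157, (25*27 - 33*-37)=1896, (33*33 - -38*27)=2115, (-38*-33 - -36*33)=2442; twice the area = |8610| = 8610; area = 4305; boundary points = 1 + 8 + 1 + 2 = 12; strictly interior points = area - boundary/2 + 1 = 4300; answer 4300
Part 4: W3 = 4300; c = 3; total draws C(15,4) = 1365; favorable C(4,3)*C(11,1) = 44; P = 44/1365; answer 44/1365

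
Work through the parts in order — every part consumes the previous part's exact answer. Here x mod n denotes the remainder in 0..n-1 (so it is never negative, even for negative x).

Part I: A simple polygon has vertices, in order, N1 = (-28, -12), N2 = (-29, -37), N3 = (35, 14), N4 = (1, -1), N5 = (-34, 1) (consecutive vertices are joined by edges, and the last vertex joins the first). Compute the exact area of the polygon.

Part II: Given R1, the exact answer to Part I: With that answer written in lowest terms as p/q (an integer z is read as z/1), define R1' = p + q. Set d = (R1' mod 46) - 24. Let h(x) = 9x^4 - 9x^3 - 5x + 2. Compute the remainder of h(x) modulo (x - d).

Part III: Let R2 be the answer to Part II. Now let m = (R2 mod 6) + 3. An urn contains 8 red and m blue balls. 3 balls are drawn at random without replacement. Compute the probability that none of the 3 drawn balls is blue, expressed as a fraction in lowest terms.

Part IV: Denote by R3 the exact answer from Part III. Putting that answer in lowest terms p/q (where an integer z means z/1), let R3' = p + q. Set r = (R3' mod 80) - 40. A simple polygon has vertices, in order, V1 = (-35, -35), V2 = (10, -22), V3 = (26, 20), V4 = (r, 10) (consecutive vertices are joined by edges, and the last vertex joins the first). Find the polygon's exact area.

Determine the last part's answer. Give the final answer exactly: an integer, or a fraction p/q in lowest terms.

Part I: cross terms: (-28*-37 - -29*-12)=688, (-29*14 - 35*-37)=889, (35*-1 - 1*14)=-49, (1*1 - -34*-1)=-33, (-34*-12 - -28*1)=436; twice the area = |1931| = 1931; area = 1931/2; answer 1931/2
Part II: R1 = 1931/2; threaded value p + q = 1933; d = -23; remainder = value at the root: 9*(-23)^4 - 9*(-23)^3 - 5*(-23)^1 + 2 = (2518569) + (109503) + (115) + (2) = 2628189; answer 2628189
Part III: R2 = 2628189; m = 6; total draws C(14,3) = 364; favorable C(8,3) = 56; P = 2/13; answer 2/13
Part IV: R3 = 2/13; threaded value p + q = 15; r = -25; cross terms: (-35*-22 - 10*-35)=1120, (10*20 - 26*-22)=772, (26*10 - -25*20)=760, (-25*-35 - -35*10)=1225; twice the area = |3877| = 3877; area = 3877/2; answer 3877/2

3877/2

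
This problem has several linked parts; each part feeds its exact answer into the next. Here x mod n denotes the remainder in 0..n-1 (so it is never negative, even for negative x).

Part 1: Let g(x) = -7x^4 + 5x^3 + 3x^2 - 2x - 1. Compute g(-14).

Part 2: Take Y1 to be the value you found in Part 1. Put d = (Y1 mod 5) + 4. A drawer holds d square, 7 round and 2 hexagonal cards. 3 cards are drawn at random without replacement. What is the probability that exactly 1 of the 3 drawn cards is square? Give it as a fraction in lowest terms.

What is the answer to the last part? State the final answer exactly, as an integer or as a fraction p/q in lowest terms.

Part 1: -7*(-14)^4 + 5*(-14)^3 + 3*(-14)^2 - 2*(-14)^1 - 1 = (-268912) + (-13720) + (588) + (28) + (-1) = -282017; answer -282017
Part 2: Y1 = -282017; d = 7; total draws C(16,3) = 560; favorable C(7,1)*C(9,2) = 252; P = 9/20; answer 9/20

9/20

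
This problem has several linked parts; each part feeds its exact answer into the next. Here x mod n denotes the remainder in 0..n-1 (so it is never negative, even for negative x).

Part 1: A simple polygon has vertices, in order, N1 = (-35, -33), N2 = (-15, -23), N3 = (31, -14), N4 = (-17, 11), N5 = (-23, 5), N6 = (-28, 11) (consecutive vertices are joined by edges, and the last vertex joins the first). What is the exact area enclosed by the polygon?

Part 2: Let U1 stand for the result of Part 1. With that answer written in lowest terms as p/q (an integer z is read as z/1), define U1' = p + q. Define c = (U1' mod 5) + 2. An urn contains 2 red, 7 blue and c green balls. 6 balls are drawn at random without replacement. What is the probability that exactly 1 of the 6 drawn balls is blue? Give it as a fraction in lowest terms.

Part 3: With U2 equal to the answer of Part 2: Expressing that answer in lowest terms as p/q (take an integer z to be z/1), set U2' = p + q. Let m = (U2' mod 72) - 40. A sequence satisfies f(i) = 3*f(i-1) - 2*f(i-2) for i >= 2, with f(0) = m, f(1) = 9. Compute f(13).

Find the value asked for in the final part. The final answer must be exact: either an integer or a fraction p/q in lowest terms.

Part 1: cross terms: (-35*-23 - -15*-33)=310, (-15*-14 - 31*-23)=923, (31*11 - -17*-14)=103, (-17*5 - -23*11)=168, (-23*11 - -28*5)=-113, (-28*-33 - -35*11)=1309; twice the area = |2700| = 2700; area = 1350; answer 1350
Part 2: U1 = 1350; threaded value p + q = 1351; c = 3; total draws C(12,6) = 924; favorable C(7,1)*C(5,5) = 7; P = 1/132; answer 1/132
Part 3: U2 = 1/132; threaded value p + q = 133; m = 21; f(2) = 3*(9) - 2*(21) = -15; iterating: f(2)=-15, f(3)=-63, f(4)=-159, f(5)=-351, f(6)=-735, f(7)=-1503, f(8)=-3039, f(9)=-6111, f(10)=-12255, f(11)=-24543, f(12)=-49119, f(13)=-98271; answer -98271

-98271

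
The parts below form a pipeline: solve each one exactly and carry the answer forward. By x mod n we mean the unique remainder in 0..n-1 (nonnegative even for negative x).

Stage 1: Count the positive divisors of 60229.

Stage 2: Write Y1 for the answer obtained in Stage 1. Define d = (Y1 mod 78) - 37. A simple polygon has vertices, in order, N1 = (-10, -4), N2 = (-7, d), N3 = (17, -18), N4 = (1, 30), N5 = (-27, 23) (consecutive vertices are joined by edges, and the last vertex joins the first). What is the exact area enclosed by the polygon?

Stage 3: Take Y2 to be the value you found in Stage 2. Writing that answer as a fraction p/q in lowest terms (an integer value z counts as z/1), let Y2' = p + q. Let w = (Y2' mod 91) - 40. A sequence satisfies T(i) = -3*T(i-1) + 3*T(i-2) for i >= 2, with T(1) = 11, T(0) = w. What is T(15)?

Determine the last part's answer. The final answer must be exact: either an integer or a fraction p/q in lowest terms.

Stage 1: 60229 = 13 * 41 * 113; number of divisors = (1+1) * (1+1) * (1+1) = 8; answer 8
Stage 2: Y1 = 8; d = -29; cross terms: (-10*-29 - -7*-4)=262, (-7*-18 - 17*-29)=619, (17*30 - 1*-18)=528, (1*23 - -27*30)=833, (-27*-4 - -10*23)=338; twice the area = |2580| = 2580; area = 1290; answer 1290
Stage 3: Y2 = 1290; threaded value p + q = 1291; w = -23; T(2) = -3*(11) + 3*(-23) = -102; iterating: T(2)=-102, T(3)=339, T(4)=-1323, T(5)=4986, T(6)=-18927, T(7)=71739, T(8)=-271998, T(9)=1031211, T(10)=-3909627, T(11)=14822514, T(12)=-56196423, T(13)=213056811, T(14)=-807759702, T(15)=3062449539; answer 3062449539

3062449539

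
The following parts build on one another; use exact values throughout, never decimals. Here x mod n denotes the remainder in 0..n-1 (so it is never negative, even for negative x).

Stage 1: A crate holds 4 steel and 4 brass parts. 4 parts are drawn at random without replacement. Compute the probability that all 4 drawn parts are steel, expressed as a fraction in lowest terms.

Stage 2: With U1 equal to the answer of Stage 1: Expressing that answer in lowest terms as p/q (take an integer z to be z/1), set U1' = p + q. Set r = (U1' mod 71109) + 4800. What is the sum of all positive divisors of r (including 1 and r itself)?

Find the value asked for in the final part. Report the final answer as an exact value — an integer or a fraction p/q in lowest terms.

4872

Stage 1: total draws C(8,4) = 70; favorable C(4,4) = 1; P = 1/70; answer 1/70
Stage 2: U1 = 1/70; threaded value p + q = 71; r = 4871; 4871 is prime, so its only divisors are 1 and 4871; sigma = 1 + 4871 = 4872; answer 4872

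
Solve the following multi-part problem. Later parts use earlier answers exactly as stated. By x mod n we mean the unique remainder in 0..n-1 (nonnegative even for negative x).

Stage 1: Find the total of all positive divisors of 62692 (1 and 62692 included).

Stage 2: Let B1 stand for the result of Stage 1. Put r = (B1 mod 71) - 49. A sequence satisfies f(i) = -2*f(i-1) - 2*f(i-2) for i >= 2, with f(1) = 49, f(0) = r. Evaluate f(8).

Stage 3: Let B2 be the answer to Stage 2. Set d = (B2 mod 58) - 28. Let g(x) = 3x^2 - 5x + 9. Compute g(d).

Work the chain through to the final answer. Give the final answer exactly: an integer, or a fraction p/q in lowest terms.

Stage 1: 62692 = 2^2 * 7 * 2239; sigma = (1 + 2 + 4) * (1 + 7) * (1 + 2239) = 7 * 8 * 2240 = 125440; answer 125440
Stage 2: B1 = 125440; r = 5; f(2) = -2*(49) - 2*(5) = -108; iterating: f(2)=-108, f(3)=118, f(4)=-20, f(5)=-196, f(6)=432, f(7)=-472, f(8)=80; answer 80
Stage 3: B2 = 80; d = -6; 3*(-6)^2 - 5*(-6)^1 + 9 = (108) + (30) + (9) = 147; answer 147

147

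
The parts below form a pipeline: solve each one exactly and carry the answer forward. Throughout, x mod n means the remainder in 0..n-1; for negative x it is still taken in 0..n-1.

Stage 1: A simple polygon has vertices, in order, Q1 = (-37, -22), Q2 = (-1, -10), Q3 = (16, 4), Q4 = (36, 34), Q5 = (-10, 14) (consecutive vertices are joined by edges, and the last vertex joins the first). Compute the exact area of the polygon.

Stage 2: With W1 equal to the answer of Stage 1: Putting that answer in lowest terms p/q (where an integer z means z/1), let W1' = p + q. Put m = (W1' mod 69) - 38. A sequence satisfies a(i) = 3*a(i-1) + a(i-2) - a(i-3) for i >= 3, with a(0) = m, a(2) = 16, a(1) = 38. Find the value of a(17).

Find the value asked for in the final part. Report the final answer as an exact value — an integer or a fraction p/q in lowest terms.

1377386038

Stage 1: cross terms: (-37*-10 - -1*-22)=348, (-1*4 - 16*-10)=156, (16*34 - 36*4)=400, (36*14 - -10*34)=844, (-10*-22 - -37*14)=738; twice the area = |2486| = 2486; area = 1243; answer 1243
Stage 2: W1 = 1243; threaded value p + q = 1244; m = -36; a(3) = 3*(16) + 1*(38) - 1*(-36) = 122; iterating: a(3)=122, a(4)=344, a(5)=1138, a(6)=3636, a(7)=11702, a(8)=37604, a(9)=120878, a(10)=388536, a(11)=1248882, a(12)=4014304, a(13)=12903258, a(14)=41475196, a(15)=133314542, a(16)=428515564, a(17)=1377386038; answer 1377386038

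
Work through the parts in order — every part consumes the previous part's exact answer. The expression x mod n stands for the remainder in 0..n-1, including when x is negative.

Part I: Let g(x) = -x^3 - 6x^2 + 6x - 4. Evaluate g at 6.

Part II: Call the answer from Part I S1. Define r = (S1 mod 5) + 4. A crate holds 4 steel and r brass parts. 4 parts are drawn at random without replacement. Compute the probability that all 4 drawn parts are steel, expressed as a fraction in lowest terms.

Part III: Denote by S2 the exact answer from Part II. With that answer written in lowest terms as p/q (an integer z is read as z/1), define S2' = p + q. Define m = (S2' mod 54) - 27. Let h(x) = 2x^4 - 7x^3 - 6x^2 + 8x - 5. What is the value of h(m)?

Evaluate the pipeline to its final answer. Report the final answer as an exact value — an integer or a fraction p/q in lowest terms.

Part I: -1*(6)^3 - 6*(6)^2 + 6*(6)^1 - 4 = (-216) + (-216) + (36) + (-4) = -400; answer -400
Part II: S1 = -400; r = 4; total draws C(8,4) = 70; favorable C(4,4) = 1; P = 1/70; answer 1/70
Part III: S2 = 1/70; threaded value p + q = 71; m = -10; 2*(-10)^4 - 7*(-10)^3 - 6*(-10)^2 + 8*(-10)^1 - 5 = (20000) + (7000) + (-600) + (-80) + (-5) = 26315; answer 26315

26315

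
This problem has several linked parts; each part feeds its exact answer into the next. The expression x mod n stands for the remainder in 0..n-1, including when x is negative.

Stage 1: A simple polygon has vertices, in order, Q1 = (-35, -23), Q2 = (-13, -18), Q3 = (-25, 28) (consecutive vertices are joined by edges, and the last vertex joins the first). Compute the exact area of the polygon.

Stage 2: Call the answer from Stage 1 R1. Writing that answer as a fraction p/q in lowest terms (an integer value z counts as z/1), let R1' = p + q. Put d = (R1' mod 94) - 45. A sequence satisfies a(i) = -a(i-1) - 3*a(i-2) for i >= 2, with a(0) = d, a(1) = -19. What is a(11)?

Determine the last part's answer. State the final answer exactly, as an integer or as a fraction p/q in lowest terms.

Stage 1: cross terms: (-35*-18 - -13*-23)=331, (-13*28 - -25*-18)=-814, (-25*-23 - -35*28)=1555; twice the area = |1072| = 1072; area = 536; answer 536
Stage 2: R1 = 536; threaded value p + q = 537; d = 22; a(2) = -1*(-19) - 3*(22) = -47; iterating: a(2)=-47, a(3)=104, a(4)=37, a(5)=-349, a(6)=238, a(7)=809, a(8)=-1523, a(9)=-904, a(10)=5473, a(11)=-2761; answer -2761

-2761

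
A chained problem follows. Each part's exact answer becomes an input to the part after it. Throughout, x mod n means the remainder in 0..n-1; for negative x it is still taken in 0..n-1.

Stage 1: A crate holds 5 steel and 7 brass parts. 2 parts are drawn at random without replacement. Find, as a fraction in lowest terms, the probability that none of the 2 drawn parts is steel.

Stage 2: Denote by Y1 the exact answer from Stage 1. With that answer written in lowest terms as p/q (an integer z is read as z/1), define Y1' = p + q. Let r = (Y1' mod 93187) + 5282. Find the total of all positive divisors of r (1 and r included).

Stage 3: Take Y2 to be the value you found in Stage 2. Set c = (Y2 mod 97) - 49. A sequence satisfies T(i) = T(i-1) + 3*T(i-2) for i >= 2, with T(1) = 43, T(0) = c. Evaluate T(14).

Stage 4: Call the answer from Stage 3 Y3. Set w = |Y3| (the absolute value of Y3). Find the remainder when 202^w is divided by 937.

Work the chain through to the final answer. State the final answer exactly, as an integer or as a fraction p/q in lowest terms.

Stage 1: total draws C(12,2) = 66; favorable C(7,2) = 21; P = 7/22; answer 7/22
Stage 2: Y1 = 7/22; threaded value p + q = 29; r = 5311; 5311 = 47 * 113; sigma = (1 + 47) * (1 + 113) = 48 * 114 = 5472; answer 5472
Stage 3: Y2 = 5472; c = -9; T(2) = 1*(43) + 3*(-9) = 16; iterating: T(2)=16, T(3)=145, T(4)=193, T(5)=628, T(6)=1207, T(7)=3091, T(8)=6712, T(9)=15985, T(10)=36121, T(11)=84076, T(12)=192439, T(13)=444667, T(14)=1021984; answer 1021984
Stage 4: Y3 = 1021984; w = 1021984; squarings mod 937: 202^1=202, 202^2=513, 202^4=809, 202^8=455, 202^16=885, 202^32=830, 202^64=205, 202^128=797, 202^256=860, 202^512=307, 202^1024=549, 202^2048=624, 202^4096=521, 202^8192=648, 202^16384=128, 202^32768=455, 202^65536=885, 202^131072=830, 202^262144=205, 202^524288=797; 202^1021984 = 202^32 * 202^2048 * 202^4096 * 202^32768 * 202^65536 * 202^131072 * 202^262144 * 202^524288 = 87 (mod 937); answer 87

87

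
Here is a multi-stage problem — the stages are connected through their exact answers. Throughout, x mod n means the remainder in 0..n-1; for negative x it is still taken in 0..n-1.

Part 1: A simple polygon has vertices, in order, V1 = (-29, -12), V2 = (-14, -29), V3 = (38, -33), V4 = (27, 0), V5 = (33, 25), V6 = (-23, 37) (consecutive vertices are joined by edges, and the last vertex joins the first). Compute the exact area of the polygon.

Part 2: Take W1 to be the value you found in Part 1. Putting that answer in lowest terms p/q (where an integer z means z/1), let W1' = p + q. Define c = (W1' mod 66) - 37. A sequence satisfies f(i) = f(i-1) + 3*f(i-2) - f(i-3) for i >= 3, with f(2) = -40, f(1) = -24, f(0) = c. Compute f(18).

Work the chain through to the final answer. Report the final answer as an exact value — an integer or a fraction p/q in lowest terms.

Part 1: cross terms: (-29*-29 - -14*-12)=673, (-14*-33 - 38*-29)=1564, (38*0 - 27*-33)=891, (27*25 - 33*0)=675, (33*37 - -23*25)=1796, (-23*-12 - -29*37)=1349; twice the area = |6948| = 6948; area = 3474; answer 3474
Part 2: W1 = 3474; threaded value p + q = 3475; c = 6; f(3) = 1*(-40) + 3*(-24) - 1*(6) = -118; iterating: f(3)=-118, f(4)=-214, f(5)=-528, f(6)=-1052, f(7)=-2422, f(8)=-5050, f(9)=-11264, f(10)=-23992, f(11)=-52734, f(12)=-113446, f(13)=-247656, f(14)=-535260, f(15)=-1164782, f(16)=-2522906, f(17)=-5481992, f(18)=-11885928; answer -11885928

-11885928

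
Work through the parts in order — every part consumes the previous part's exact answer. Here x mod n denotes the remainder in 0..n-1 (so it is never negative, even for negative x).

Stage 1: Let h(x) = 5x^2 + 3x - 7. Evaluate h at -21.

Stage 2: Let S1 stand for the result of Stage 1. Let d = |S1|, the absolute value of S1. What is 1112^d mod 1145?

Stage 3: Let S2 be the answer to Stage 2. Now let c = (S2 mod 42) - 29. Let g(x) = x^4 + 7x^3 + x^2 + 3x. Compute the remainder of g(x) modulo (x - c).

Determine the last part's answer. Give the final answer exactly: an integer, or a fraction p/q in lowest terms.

Stage 1: 5*(-21)^2 + 3*(-21)^1 - 7 = (2205) + (-63) + (-7) = 2135; answer 2135
Stage 2: S1 = 2135; d = 2135; squarings mod 1145: 1112^1=1112, 1112^2=1089, 1112^4=846, 1112^8=91, 1112^16=266, 1112^32=911, 1112^64=941, 1112^128=396, 1112^256=1096, 1112^512=111, 1112^1024=871, 1112^2048=651; 1112^2135 = 1112^1 * 1112^2 * 1112^4 * 1112^16 * 1112^64 * 1112^2048 = 373 (mod 1145); answer 373
Stage 3: S2 = 373; c = 8; remainder = value at the root: 1*(8)^4 + 7*(8)^3 + 1*(8)^2 + 3*(8)^1 = (4096) + (3584) + (64) + (24) = 7768; answer 7768

7768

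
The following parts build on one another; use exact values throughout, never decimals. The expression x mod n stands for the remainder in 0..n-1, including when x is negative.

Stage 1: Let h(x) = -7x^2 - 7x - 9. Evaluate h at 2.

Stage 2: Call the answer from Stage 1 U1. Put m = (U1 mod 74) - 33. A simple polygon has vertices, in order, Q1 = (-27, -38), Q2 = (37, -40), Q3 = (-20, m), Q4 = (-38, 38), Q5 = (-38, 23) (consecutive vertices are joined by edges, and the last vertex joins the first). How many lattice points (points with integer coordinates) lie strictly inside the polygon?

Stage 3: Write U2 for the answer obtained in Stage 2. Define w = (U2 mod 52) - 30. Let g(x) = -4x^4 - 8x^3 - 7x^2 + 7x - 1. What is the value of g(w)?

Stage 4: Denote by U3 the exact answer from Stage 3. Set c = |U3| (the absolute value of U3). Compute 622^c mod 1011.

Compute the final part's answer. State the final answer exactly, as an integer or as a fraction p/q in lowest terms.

Stage 1: -7*(2)^2 - 7*(2)^1 - 9 = (-28) + (-14) + (-9) = -51; answer -51
Stage 2: U1 = -51; m = -10; cross terms: (-27*-40 - 37*-38)=2486, (37*-10 - -20*-40)=-1170, (-20*38 - -38*-10)=-1140, (-38*23 - -38*38)=570, (-38*-38 - -27*23)=2065; twice the area = |2811| = 2811; area = 2811/2; boundary points = 2 + 3 + 6 + 15 + 1 = 27; strictly interior points = area - boundary/2 + 1 = 1393; answer 1393
Stage 3: U2 = 1393; w = 11; -4*(11)^4 - 8*(11)^3 - 7*(11)^2 + 7*(11)^1 - 1 = (-58564) + (-10648) + (-847) + (77) + (-1) = -69983; answer -69983
Stage 4: U3 = -69983; c = 69983; squarings mod 1011: 622^1=622, 622^2=682, 622^4=64, 622^8=52, 622^16=682, 622^32=64, 622^64=52, 622^128=682, 622^256=64, 622^512=52, 622^1024=682, 622^2048=64, 622^4096=52, 622^8192=682, 622^16384=64, 622^32768=52, 622^65536=682; 622^69983 = 622^1 * 622^2 * 622^4 * 622^8 * 622^16 * 622^64 * 622^256 * 622^4096 * 622^65536 = 610 (mod 1011); answer 610

610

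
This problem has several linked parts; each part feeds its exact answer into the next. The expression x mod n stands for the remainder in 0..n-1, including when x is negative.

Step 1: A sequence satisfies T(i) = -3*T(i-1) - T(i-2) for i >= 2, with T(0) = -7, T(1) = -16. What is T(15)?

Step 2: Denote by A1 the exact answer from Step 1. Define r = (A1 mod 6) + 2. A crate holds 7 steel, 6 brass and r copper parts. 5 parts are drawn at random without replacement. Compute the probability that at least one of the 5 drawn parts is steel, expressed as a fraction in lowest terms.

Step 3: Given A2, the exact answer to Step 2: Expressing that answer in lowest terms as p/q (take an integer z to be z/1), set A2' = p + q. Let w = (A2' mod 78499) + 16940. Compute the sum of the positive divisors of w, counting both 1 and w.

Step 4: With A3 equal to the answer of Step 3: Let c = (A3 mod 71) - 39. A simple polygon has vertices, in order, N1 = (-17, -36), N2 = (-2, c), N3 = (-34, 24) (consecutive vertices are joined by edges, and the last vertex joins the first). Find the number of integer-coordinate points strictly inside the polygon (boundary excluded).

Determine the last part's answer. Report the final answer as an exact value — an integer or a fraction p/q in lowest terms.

Step 1: T(2) = -3*(-16) - 1*(-7) = 55; iterating: T(2)=55, T(3)=-149, T(4)=392, T(5)=-1027, T(6)=2689, T(7)=-7040, T(8)=18431, T(9)=-48253, T(10)=126328, T(11)=-330731, T(12)=865865, T(13)=-2266864, T(14)=5934727, T(15)=-15537317; answer -15537317
Step 2: A1 = -15537317; r = 3; total draws C(16,5) = 4368; complement C(9,5) = 126; favorable 4368 - 126 = 4242; P = 101/104; answer 101/104
Step 3: A2 = 101/104; threaded value p + q = 205; w = 17145; 17145 = 3^3 * 5 * 127; sigma = (1 + 3 + 9 + 27) * (1 + 5) * (1 + 127) = 40 * 6 * 128 = 30720; answer 30720
Step 4: A3 = 30720; c = 9; cross terms: (-17*9 - -2*-36)=-225, (-2*24 - -34*9)=258, (-34*-36 - -17*24)=1632; twice the area = |1665| = 1665; area = 1665/2; boundary points = 15 + 1 + 1 = 17; strictly interior points = area - boundary/2 + 1 = 825; answer 825

825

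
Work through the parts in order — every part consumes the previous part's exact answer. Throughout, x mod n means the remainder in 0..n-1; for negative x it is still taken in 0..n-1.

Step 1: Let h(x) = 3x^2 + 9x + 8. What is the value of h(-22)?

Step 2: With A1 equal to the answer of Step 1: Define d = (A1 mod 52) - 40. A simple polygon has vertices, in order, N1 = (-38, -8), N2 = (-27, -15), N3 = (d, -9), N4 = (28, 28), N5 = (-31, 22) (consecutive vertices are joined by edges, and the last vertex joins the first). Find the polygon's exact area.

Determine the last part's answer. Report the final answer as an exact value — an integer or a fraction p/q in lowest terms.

2299/2

Step 1: 3*(-22)^2 + 9*(-22)^1 + 8 = (1452) + (-198) + (8) = 1262; answer 1262
Step 2: A1 = 1262; d = -26; cross terms: (-38*-15 - -27*-8)=354, (-27*-9 - -26*-15)=-147, (-26*28 - 28*-9)=-476, (28*22 - -31*28)=1484, (-31*-8 - -38*22)=1084; twice the area = |2299| = 2299; area = 2299/2; answer 2299/2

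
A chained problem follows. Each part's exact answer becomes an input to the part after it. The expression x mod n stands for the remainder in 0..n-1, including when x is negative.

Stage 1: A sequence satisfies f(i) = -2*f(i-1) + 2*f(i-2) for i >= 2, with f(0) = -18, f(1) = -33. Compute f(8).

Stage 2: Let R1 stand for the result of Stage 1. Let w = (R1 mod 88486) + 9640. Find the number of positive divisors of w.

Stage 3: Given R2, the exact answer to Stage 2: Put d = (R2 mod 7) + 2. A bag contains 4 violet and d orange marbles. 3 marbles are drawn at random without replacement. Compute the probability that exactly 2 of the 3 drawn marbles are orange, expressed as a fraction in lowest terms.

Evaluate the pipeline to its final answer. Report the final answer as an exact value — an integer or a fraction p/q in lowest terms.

10/21

Stage 1: f(2) = -2*(-33) + 2*(-18) = 30; iterating: f(2)=30, f(3)=-126, f(4)=312, f(5)=-876, f(6)=2376, f(7)=-6504, f(8)=17760; answer 17760
Stage 2: R1 = 17760; w = 27400; 27400 = 2^3 * 5^2 * 137; number of divisors = (3+1) * (2+1) * (1+1) = 24; answer 24
Stage 3: R2 = 24; d = 5; total draws C(9,3) = 84; favorable C(5,2)*C(4,1) = 40; P = 10/21; answer 10/21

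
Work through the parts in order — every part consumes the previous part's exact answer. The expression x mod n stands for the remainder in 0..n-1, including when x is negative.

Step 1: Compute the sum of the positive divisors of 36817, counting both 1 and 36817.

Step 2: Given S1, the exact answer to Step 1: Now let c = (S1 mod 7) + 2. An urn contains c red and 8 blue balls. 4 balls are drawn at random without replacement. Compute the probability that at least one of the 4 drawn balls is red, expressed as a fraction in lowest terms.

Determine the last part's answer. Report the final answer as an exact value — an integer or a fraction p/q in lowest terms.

Step 1: 36817 = 11 * 3347; sigma = (1 + 11) * (1 + 3347) = 12 * 3348 = 40176; answer 40176
Step 2: S1 = 40176; c = 5; total draws C(13,4) = 715; complement C(8,4) = 70; favorable 715 - 70 = 645; P = 129/143; answer 129/143

129/143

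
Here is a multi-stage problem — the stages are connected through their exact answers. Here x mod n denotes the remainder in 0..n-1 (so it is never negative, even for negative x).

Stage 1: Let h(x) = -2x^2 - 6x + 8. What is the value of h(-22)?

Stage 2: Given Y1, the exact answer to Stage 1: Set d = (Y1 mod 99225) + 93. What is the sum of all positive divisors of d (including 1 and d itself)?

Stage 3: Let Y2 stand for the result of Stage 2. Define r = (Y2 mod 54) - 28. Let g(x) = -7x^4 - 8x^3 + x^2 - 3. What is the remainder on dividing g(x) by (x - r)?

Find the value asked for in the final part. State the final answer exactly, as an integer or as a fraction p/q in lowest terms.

-4126195

Stage 1: -2*(-22)^2 - 6*(-22)^1 + 8 = (-968) + (132) + (8) = -828; answer -828
Stage 2: Y1 = -828; d = 98490; 98490 = 2 * 3 * 5 * 7^2 * 67; sigma = (1 + 2) * (1 + 3) * (1 + 5) * (1 + 7 + 49) * (1 + 67) = 3 * 4 * 6 * 57 * 68 = 279072; answer 279072
Stage 3: Y2 = 279072; r = -28; remainder = value at the root: -7*(-28)^4 - 8*(-28)^3 + 1*(-28)^2 - 3 = (-4302592) + (175616) + (784) + (-3) = -4126195; answer -4126195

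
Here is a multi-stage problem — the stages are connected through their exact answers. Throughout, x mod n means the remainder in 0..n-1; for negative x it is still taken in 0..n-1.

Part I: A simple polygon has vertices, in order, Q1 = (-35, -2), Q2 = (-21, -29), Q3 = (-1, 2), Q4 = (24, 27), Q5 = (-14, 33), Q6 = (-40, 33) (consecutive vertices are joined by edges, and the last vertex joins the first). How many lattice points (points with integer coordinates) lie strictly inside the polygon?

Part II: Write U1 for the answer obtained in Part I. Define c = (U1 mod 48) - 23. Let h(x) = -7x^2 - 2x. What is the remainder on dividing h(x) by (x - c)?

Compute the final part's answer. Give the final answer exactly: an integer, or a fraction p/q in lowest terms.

Part I: cross terms: (-35*-29 - -21*-2)=973, (-21*2 - -1*-29)=-71, (-1*27 - 24*2)=-75, (24*33 - -14*27)=1170, (-14*33 - -40*33)=858, (-40*-2 - -35*33)=1235; twice the area = |4090| = 4090; area = 2045; boundary points = 1 + 1 + 25 + 2 + 26 + 5 = 60; strictly interior points = area - boundary/2 + 1 = 2016; answer 2016
Part II: U1 = 2016; c = -23; remainder = value at the root: -7*(-23)^2 - 2*(-23)^1 = (-3703) + (46) = -3657; answer -3657

-3657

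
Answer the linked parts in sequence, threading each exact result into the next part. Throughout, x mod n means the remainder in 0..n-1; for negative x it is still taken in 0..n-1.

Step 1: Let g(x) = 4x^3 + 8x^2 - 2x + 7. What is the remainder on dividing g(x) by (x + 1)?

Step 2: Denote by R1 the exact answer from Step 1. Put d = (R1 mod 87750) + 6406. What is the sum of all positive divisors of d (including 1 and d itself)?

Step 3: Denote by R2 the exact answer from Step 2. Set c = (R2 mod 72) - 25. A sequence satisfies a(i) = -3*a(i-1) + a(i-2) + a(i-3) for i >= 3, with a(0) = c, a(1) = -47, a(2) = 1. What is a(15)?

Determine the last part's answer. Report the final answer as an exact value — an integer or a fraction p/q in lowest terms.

-28858295

Step 1: remainder = value at the root: 4*(-1)^3 + 8*(-1)^2 - 2*(-1)^1 + 7 = (-4) + (8) + (2) + (7) = 13; answer 13
Step 2: R1 = 13; d = 6419; 6419 = 7^2 * 131; sigma = (1 + 7 + 49) * (1 + 131) = 57 * 132 = 7524; answer 7524
Step 3: R2 = 7524; c = 11; a(3) = -3*(1) + 1*(-47) + 1*(11) = -39; iterating: a(3)=-39, a(4)=71, a(5)=-251, a(6)=785, a(7)=-2535, a(8)=8139, a(9)=-26167, a(10)=84105, a(11)=-270343, a(12)=868967, a(13)=-2793139, a(14)=8978041, a(15)=-28858295; answer -28858295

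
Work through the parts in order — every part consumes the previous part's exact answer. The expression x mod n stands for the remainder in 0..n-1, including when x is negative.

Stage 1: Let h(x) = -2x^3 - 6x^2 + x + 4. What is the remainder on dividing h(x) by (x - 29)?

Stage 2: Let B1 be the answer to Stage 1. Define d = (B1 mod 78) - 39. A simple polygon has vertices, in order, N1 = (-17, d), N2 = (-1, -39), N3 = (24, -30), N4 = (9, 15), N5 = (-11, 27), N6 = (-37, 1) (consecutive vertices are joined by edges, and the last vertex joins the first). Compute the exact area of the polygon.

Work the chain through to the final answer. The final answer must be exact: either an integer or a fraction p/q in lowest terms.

2016

Stage 1: remainder = value at the root: -2*(29)^3 - 6*(29)^2 + 1*(29)^1 + 4 = (-48778) + (-5046) + (29) + (4) = -53791; answer -53791
Stage 2: B1 = -53791; d = -10; cross terms: (-17*-39 - -1*-10)=653, (-1*-30 - 24*-39)=966, (24*15 - 9*-30)=630, (9*27 - -11*15)=408, (-11*1 - -37*27)=988, (-37*-10 - -17*1)=387; twice the area = |4032| = 4032; area = 2016; answer 2016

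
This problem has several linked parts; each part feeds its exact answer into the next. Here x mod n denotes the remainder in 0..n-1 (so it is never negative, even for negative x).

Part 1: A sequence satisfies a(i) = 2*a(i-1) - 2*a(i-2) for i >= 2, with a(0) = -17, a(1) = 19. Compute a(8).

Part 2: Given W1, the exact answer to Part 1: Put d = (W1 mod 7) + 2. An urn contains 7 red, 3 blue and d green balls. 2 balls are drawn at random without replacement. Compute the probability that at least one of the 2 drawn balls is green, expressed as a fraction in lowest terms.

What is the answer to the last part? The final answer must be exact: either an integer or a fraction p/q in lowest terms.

11/26

Part 1: a(2) = 2*(19) - 2*(-17) = 72; iterating: a(2)=72, a(3)=106, a(4)=68, a(5)=-76, a(6)=-288, a(7)=-424, a(8)=-272; answer -272
Part 2: W1 = -272; d = 3; total draws C(13,2) = 78; complement C(10,2) = 45; favorable 78 - 45 = 33; P = 11/26; answer 11/26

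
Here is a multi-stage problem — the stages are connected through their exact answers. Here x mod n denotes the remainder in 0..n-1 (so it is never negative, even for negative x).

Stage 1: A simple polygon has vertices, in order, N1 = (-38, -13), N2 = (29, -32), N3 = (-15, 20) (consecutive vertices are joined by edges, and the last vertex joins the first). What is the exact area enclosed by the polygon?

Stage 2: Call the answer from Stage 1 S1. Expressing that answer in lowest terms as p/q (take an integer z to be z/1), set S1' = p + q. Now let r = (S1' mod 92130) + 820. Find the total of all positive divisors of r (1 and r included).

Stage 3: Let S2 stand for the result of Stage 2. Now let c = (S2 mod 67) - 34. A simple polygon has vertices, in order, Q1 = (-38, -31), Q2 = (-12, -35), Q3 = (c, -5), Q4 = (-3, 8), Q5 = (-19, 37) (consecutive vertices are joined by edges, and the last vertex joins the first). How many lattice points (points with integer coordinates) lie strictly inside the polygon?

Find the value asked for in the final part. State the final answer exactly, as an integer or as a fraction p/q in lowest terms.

1040

Stage 1: cross terms: (-38*-32 - 29*-13)=1593, (29*20 - -15*-32)=100, (-15*-13 - -38*20)=955; twice the area = |2648| = 2648; area = 1324; answer 1324
Stage 2: S1 = 1324; threaded value p + q = 1325; r = 2145; 2145 = 3 * 5 * 11 * 13; sigma = (1 + 3) * (1 + 5) * (1 + 11) * (1 + 13) = 4 * 6 * 12 * 14 = 4032; answer 4032
Stage 3: S2 = 4032; c = -22; cross terms: (-38*-35 - -12*-31)=958, (-12*-5 - -22*-35)=-710, (-22*8 - -3*-5)=-191, (-3*37 - -19*8)=41, (-19*-31 - -38*37)=1995; twice the area = |2093| = 2093; area = 2093/2; boundary points = 2 + 10 + 1 + 1 + 1 = 15; strictly interior points = area - boundary/2 + 1 = 1040; answer 1040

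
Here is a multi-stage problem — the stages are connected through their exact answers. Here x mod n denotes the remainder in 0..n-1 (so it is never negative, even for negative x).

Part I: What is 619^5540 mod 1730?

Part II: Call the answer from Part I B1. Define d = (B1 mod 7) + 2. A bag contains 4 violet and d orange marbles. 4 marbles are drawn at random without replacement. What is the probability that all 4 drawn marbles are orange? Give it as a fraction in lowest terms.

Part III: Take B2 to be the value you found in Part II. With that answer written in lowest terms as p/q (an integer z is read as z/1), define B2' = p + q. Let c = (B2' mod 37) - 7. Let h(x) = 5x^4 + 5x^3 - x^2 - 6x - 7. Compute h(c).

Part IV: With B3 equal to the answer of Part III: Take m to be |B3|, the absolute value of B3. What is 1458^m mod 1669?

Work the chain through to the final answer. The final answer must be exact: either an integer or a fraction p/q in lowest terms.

Part I: squarings mod 1730: 619^1=619, 619^2=831, 619^4=291, 619^8=1641, 619^16=1001, 619^32=331, 619^64=571, 619^128=801, 619^256=1501, 619^512=541, 619^1024=311, 619^2048=1571, 619^4096=1061; 619^5540 = 619^4 * 619^32 * 619^128 * 619^256 * 619^1024 * 619^4096 = 1171 (mod 1730); answer 1171
Part II: B1 = 1171; d = 4; total draws C(8,4) = 70; favorable C(4,4) = 1; P = 1/70; answer 1/70
Part III: B2 = 1/70; threaded value p + q = 71; c = 27; 5*(27)^4 + 5*(27)^3 - 1*(27)^2 - 6*(27)^1 - 7 = (2657205) + (98415) + (-729) + (-162) + (-7) = 2754722; answer 2754722
Part IV: B3 = 2754722; m = 2754722; squarings mod 1669: 1458^1=1458, 1458^2=1127, 1458^4=20, 1458^8=400, 1458^16=1445, 1458^32=106, 1458^64=1222, 1458^128=1198, 1458^256=1533, 1458^512=137, 1458^1024=410, 1458^2048=1200, 1458^4096=1322, 1458^8192=241, 1458^16384=1335, 1458^32768=1402, 1458^65536=1191, 1458^131072=1500, 1458^262144=188, 1458^524288=295, 1458^1048576=237, 1458^2097152=1092; 1458^2754722 = 1458^2 * 1458^32 * 1458^128 * 1458^2048 * 1458^131072 * 1458^524288 * 1458^2097152 = 1142 (mod 1669); answer 1142

1142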